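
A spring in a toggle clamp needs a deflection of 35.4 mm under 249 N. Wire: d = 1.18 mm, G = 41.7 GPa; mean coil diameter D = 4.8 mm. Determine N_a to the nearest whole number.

Required rate k = F/δ = 249/35.4 = 7.0339 N/mm
N_a = Gd⁴/(8D³k) = (41.7×10³ × 1.18⁴)/(8 × 4.8³ × 7.0339)
    = 80847 / 6223.14 = 12.99 → 13 coils

13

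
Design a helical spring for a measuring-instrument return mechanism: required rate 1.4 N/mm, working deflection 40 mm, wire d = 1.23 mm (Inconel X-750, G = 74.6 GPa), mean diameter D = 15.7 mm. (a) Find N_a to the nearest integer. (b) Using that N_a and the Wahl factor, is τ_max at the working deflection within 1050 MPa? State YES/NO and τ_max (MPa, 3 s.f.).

N_a = Gd⁴/(8D³k) = (74.6×10³)(1.23⁴)/(8·15.7³·1.4) = 3.94 → N_a = 4
Actual rate k = Gd⁴/(8D³·4) = 1.3788 N/mm
Working load F = kδ = 1.3788·40 = 55.153 N
C = 15.7/1.23 = 12.7642; K_W = (4C−1)/(4C−4)+0.615/C = 1.1119
τ_max = K_W·8FD/(πd³) = 1.1119·1184.9 = 1317.6 MPa
τ_max > 1050 MPa → exceeds allowable

(a) 4 coils; (b) NO, τ_max = 1320 MPa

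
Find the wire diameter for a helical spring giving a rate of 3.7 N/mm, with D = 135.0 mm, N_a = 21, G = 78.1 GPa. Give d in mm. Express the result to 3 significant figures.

d = (8D³N_a·k / G)^(1/4) = (8·135.0³·21·3.7 / (78.1×10³))^0.25
  = (19582)^0.25 = 11.8295 mm

11.8 mm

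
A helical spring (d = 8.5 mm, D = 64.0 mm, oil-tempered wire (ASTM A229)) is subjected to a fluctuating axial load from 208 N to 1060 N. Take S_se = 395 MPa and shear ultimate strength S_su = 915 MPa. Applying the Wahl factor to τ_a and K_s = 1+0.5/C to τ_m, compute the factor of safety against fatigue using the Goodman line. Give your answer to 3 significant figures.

1.86

C = D/d = 64.0/8.5 = 7.5294; K_W = (4C−1)/(4C−4)+0.615/C = 1.1965; K_s = 1+0.5/C = 1.0664
F_a = (F_max−F_min)/2 = 426 N; F_m = (F_max+F_min)/2 = 634 N
τ_a = K_W·8F_aD/(πd³) = 1.1965 × 113.05 = 135.27 MPa
τ_m = K_s·8F_mD/(πd³) = 1.0664 × 168.25 = 179.42 MPa
Goodman: 1/n_f = τ_a/S_se + τ_m/S_su = 135.27/395 + 179.42/915 = 0.34246 + 0.19609 = 0.53855
n_f = 1/0.53855 = 1.857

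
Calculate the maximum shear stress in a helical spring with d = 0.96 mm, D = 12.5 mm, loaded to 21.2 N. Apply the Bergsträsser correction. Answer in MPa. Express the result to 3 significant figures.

840 MPa

Spring index C = D/d = 12.5/0.96 = 13.0208
K_B = (4C+2)/(4C−3) = 54.083/49.083 = 1.1019
τ₀ = 8FD/(πd³) = 8·21.2·12.5/(π·0.96³) = 2120/2.7795 = 762.73 MPa
τ_max = K·τ₀ = 1.1019 × 762.73 = 840.43 MPa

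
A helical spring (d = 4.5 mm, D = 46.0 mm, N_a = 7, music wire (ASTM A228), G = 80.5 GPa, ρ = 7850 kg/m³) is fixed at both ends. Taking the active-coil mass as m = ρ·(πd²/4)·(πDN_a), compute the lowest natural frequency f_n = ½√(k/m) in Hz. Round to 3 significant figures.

k = Gd⁴/(8D³N_a) = (80.5×10³)(4.5⁴)/(8·46.0³·7) = 6.056 N/mm = 6056 N/m
Wire length L = πDN_a = π·46.0·7 = 1011.6 mm
m = ρ·(πd²/4)·L = 7850 × 15.904×10⁻⁶ m² × 1.0116 m = 0.1263 kg
f_n = ½√(k/m) = 0.5·√(6056/0.1263) = 0.5·√(47951) = 109.49 Hz

109 Hz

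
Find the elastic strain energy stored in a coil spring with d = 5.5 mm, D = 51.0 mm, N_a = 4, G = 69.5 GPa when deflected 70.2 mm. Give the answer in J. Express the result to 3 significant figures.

k = Gd⁴/(8D³N_a) = (69.5×10³)(5.5⁴)/(8·51.0³·4) = 14.982 N/mm
U = ½kδ² = 0.5 × 14.982 × 70.2² = 36916 N·mm = 36.916 J

36.9 J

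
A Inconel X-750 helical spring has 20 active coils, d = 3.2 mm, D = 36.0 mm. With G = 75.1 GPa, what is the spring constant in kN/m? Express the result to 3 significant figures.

1.05 kN/m

k = Gd⁴/(8D³N_a) = (75.1×10³ × 3.2⁴) / (8 × 36.0³ × 20)
  = 7.87481e+06 / 7.46496e+06 = 1.0549 N/mm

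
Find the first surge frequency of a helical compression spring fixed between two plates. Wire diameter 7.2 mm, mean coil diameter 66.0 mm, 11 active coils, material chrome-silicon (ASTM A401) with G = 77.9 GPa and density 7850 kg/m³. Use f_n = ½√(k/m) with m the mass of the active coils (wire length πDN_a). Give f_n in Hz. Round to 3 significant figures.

53.3 Hz

k = Gd⁴/(8D³N_a) = (77.9×10³)(7.2⁴)/(8·66.0³·11) = 8.2747 N/mm = 8274.7 N/m
Wire length L = πDN_a = π·66.0·11 = 2280.8 mm
m = ρ·(πd²/4)·L = 7850 × 40.715×10⁻⁶ m² × 2.2808 m = 0.72897 kg
f_n = ½√(k/m) = 0.5·√(8274.7/0.72897) = 0.5·√(11351) = 53.271 Hz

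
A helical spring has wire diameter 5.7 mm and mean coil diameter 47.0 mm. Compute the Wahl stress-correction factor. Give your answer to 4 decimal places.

1.1781

C = D/d = 47.0/5.7 = 8.2456
K_W = (4C−1)/(4C−4) + 0.615/C = 31.982/28.982 + 0.0746 = 1.1781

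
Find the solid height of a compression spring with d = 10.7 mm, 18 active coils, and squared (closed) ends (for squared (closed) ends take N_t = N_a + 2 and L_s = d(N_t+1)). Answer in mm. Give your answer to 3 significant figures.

squared (closed) ends: N_t = N_a + 2 = 18 + 2 = 20
L_s = d·(N_t+1) = 10.7 × 21 = 224.7 mm

225 mm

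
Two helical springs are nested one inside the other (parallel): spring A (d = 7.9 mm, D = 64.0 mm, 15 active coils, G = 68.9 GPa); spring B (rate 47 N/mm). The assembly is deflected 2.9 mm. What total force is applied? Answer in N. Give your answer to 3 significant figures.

161 N

k_A = Gd⁴/(8D³N_a) = (68.9×10³)(7.9⁴)/(8·64.0³·15) = 8.5311 N/mm
Parallel: k_eq = 8.5311 + 47 = 55.531 N/mm
F = k_eq·δ = 55.531·2.9 = 161.04 N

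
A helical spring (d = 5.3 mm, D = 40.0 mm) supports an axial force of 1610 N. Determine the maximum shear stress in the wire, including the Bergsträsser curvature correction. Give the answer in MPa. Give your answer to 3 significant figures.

1300 MPa

Spring index C = D/d = 40.0/5.3 = 7.5472
K_B = (4C+2)/(4C−3) = 32.189/27.189 = 1.1839
τ₀ = 8FD/(πd³) = 8·1610·40.0/(π·5.3³) = 515200/467.71 = 1101.5 MPa
τ_max = K·τ₀ = 1.1839 × 1101.5 = 1304.1 MPa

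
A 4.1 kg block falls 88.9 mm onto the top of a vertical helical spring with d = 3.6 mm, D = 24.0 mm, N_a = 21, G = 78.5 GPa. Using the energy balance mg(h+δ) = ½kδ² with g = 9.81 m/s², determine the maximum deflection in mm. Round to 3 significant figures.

k = Gd⁴/(8D³N_a) = (78.5×10³)(3.6⁴)/(8·24.0³·21) = 5.6772 N/mm
W = mg = 4.1 × 9.81 = 40.221 N
½kδ² − Wδ − Wh = 0 → δ = (W + √(W² + 2kWh))/k
δ = (40.221 + √(1617.7 + 40599.6))/5.6772 = (40.221 + 205.47)/5.6772 = 43.276 mm

43.3 mm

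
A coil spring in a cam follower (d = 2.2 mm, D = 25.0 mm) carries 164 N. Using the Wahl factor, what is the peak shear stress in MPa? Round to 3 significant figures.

1100 MPa

Spring index C = D/d = 25.0/2.2 = 11.3636
K_W = (4C−1)/(4C−4) + 0.615/C = 44.455/41.455 + 0.0541 = 1.1265
τ₀ = 8FD/(πd³) = 8·164·25.0/(π·2.2³) = 32800/33.452 = 980.52 MPa
τ_max = K·τ₀ = 1.1265 × 980.52 = 1104.5 MPa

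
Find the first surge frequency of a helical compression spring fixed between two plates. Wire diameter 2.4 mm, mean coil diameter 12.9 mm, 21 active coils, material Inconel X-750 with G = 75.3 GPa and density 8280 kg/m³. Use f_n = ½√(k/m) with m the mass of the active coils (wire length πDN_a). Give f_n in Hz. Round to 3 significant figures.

233 Hz

k = Gd⁴/(8D³N_a) = (75.3×10³)(2.4⁴)/(8·12.9³·21) = 6.9273 N/mm = 6927.3 N/m
Wire length L = πDN_a = π·12.9·21 = 851.06 mm
m = ρ·(πd²/4)·L = 8280 × 4.5239×10⁻⁶ m² × 0.85106 m = 0.031879 kg
f_n = ½√(k/m) = 0.5·√(6927.3/0.031879) = 0.5·√(2.173e+05) = 233.08 Hz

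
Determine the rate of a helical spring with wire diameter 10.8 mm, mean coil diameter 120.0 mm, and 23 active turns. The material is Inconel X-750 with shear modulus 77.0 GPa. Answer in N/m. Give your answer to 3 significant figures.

k = Gd⁴/(8D³N_a) = (77.0×10³ × 10.8⁴) / (8 × 120.0³ × 23)
  = 1.04758e+09 / 3.17952e+08 = 3.2948 N/mm = 3294.8 N/m

3290 N/m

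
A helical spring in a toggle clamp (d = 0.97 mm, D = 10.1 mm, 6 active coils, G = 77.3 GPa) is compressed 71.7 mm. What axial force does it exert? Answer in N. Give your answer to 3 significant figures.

k = Gd⁴/(8D³N_a) = (77.3×10³)(0.97⁴)/(8·10.1³·6) = 1.3838 N/mm
F = k·δ = 1.3838 × 71.7 = 99.216 N

99.2 N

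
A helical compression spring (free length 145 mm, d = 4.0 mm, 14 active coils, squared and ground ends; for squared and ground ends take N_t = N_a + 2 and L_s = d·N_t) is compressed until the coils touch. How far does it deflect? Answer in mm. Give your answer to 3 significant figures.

81.0 mm

N_t = 16; L_s = 4.0·16 = 64 mm
δ_solid = L₀ − L_s = 145 − 64 = 81 mm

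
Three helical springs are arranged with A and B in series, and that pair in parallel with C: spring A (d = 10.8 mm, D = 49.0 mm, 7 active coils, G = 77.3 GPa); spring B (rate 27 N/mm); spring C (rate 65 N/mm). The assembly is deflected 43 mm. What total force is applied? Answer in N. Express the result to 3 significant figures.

3790 N

k_A = Gd⁴/(8D³N_a) = (77.3×10³)(10.8⁴)/(8·49.0³·7) = 159.62 N/mm
Springs A,B series: k_AB = 1/(1/159.62+1/27) = 23.094 N/mm; parallel with C: k_eq = 23.094+65 = 88.094 N/mm
F = k_eq·δ = 88.094·43 = 3788 N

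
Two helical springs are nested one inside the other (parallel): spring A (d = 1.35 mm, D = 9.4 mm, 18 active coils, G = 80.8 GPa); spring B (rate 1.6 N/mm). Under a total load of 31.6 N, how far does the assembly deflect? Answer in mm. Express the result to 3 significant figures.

8.22 mm

k_A = Gd⁴/(8D³N_a) = (80.8×10³)(1.35⁴)/(8·9.4³·18) = 2.2439 N/mm
Parallel: k_eq = 2.2439 + 1.6 = 3.8439 N/mm
δ = F/k_eq = 31.6/3.8439 = 8.2209 mm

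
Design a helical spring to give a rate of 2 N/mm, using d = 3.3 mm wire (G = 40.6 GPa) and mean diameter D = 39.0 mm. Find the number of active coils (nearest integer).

5

N_a = Gd⁴/(8D³k) = (40.6×10³ × 3.3⁴)/(8 × 39.0³ × 2)
    = 4.81484e+06 / 949104 = 5.073 → 5 coils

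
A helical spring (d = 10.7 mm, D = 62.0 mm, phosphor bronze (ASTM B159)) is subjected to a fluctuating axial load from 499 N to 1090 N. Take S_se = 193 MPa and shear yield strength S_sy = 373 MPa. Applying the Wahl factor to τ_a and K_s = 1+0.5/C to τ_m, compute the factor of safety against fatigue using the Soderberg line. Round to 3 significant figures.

C = D/d = 62.0/10.7 = 5.7944; K_W = (4C−1)/(4C−4)+0.615/C = 1.2626; K_s = 1+0.5/C = 1.0863
F_a = (F_max−F_min)/2 = 295.5 N; F_m = (F_max+F_min)/2 = 794.5 N
τ_a = K_W·8F_aD/(πd³) = 1.2626 × 38.084 = 48.083 MPa
τ_m = K_s·8F_mD/(πd³) = 1.0863 × 102.39 = 111.23 MPa
Soderberg: 1/n_f = τ_a/S_se + τ_m/S_sy = 48.083/193 + 111.23/373 = 0.24914 + 0.29820 = 0.54734
n_f = 1/0.54734 = 1.827

1.83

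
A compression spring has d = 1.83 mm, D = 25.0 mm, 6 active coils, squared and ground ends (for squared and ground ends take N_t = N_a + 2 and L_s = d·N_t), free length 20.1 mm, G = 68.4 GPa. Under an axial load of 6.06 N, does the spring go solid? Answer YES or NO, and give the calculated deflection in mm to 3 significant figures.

k = Gd⁴/(8D³N_a) = (68.4×10³)(1.83⁴)/(8·25.0³·6) = 1.0228 N/mm
N_t = 8; L_s = 1.83·8 = 14.64 mm; δ_solid = L₀ − L_s = 20.1 − 14.64 = 5.46 mm
δ = F/k = 6.06/1.0228 = 5.9248 mm
δ ≥ δ_solid → spring goes solid

YES, δ = 5.92 mm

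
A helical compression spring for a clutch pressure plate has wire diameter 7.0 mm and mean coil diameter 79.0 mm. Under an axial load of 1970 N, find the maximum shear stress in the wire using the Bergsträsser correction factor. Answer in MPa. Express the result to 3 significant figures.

Spring index C = D/d = 79.0/7.0 = 11.2857
K_B = (4C+2)/(4C−3) = 47.143/42.143 = 1.1186
τ₀ = 8FD/(πd³) = 8·1970·79.0/(π·7.0³) = 1.24504e+06/1077.6 = 1155.4 MPa
τ_max = K·τ₀ = 1.1186 × 1155.4 = 1292.5 MPa

1290 MPa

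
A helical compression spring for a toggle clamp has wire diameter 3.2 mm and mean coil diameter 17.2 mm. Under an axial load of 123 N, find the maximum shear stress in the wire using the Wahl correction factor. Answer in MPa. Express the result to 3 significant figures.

Spring index C = D/d = 17.2/3.2 = 5.3750
K_W = (4C−1)/(4C−4) + 0.615/C = 20.500/17.500 + 0.1144 = 1.2858
τ₀ = 8FD/(πd³) = 8·123·17.2/(π·3.2³) = 16924.8/102.94 = 164.41 MPa
τ_max = K·τ₀ = 1.2858 × 164.41 = 211.4 MPa

211 MPa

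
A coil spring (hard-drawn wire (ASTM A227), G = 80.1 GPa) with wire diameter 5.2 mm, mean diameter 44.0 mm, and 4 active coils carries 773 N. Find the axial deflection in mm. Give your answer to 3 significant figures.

36.0 mm

k = Gd⁴/(8D³N_a) = (80.1×10³)(5.2⁴)/(8·44.0³·4) = 21.485 N/mm
δ = F/k = 773 / 21.485 = 35.978 mm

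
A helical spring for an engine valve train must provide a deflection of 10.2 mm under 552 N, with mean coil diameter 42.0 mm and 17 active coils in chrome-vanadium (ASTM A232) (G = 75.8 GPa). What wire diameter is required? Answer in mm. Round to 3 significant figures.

Required rate k = F/δ = 552/10.2 = 54.118 N/mm
d = (8D³N_a·k / G)^(1/4) = (8·42.0³·17·54.118 / (75.8×10³))^0.25
  = (7193.8)^0.25 = 9.2096 mm

9.21 mm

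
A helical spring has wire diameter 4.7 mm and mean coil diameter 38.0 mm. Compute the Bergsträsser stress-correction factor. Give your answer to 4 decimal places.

1.1704

C = D/d = 38.0/4.7 = 8.0851
K_B = (4C+2)/(4C−3) = 34.340/29.340 = 1.1704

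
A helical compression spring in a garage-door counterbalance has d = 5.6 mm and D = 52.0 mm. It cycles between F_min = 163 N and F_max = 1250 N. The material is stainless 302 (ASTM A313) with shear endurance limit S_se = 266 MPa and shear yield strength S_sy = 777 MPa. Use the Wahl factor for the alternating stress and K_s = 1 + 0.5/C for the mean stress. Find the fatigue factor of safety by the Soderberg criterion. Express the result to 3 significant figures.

0.399

C = D/d = 52.0/5.6 = 9.2857; K_W = (4C−1)/(4C−4)+0.615/C = 1.1567; K_s = 1+0.5/C = 1.0538
F_a = (F_max−F_min)/2 = 543.5 N; F_m = (F_max+F_min)/2 = 706.5 N
τ_a = K_W·8F_aD/(πd³) = 1.1567 × 409.81 = 474.04 MPa
τ_m = K_s·8F_mD/(πd³) = 1.0538 × 532.71 = 561.4 MPa
Soderberg: 1/n_f = τ_a/S_se + τ_m/S_sy = 474.04/266 + 561.4/777 = 1.78212 + 0.72252 = 2.5046
n_f = 1/2.5046 = 0.3993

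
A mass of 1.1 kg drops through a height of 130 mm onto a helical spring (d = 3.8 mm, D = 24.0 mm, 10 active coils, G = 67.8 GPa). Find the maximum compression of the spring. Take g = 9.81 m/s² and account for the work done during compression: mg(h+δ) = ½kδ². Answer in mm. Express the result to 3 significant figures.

15.7 mm

k = Gd⁴/(8D³N_a) = (67.8×10³)(3.8⁴)/(8·24.0³·10) = 12.783 N/mm
W = mg = 1.1 × 9.81 = 10.791 N
½kδ² − Wδ − Wh = 0 → δ = (W + √(W² + 2kWh))/k
δ = (10.791 + √(116.45 + 35865.4))/12.783 = (10.791 + 189.69)/12.783 = 15.683 mm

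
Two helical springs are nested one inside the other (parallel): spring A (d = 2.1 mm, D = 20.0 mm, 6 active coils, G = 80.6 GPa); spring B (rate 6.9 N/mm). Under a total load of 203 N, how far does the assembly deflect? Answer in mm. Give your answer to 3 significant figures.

k_A = Gd⁴/(8D³N_a) = (80.6×10³)(2.1⁴)/(8·20.0³·6) = 4.0821 N/mm
Parallel: k_eq = 4.0821 + 6.9 = 10.982 N/mm
δ = F/k_eq = 203/10.982 = 18.485 mm

18.5 mm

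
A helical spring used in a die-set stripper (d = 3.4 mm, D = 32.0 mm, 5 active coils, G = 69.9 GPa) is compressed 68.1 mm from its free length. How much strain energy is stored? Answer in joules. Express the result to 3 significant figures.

k = Gd⁴/(8D³N_a) = (69.9×10³)(3.4⁴)/(8·32.0³·5) = 7.1266 N/mm
U = ½kδ² = 0.5 × 7.1266 × 68.1² = 16525 N·mm = 16.525 J

16.5 J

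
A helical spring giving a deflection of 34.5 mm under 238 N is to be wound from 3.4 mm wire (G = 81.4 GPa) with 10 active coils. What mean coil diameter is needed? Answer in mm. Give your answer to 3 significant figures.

27.0 mm

Required rate k = F/δ = 238/34.5 = 6.8986 N/mm
D = (Gd⁴/(8N_a·k))^(1/3) = (81.4×10³·3.4⁴/(8·10·6.8986))^(1/3)
  = (19710.3)^(1/3) = 27.0125 mm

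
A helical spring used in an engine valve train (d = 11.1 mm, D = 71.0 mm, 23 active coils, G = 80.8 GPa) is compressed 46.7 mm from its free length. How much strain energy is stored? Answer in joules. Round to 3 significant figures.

20.3 J

k = Gd⁴/(8D³N_a) = (80.8×10³)(11.1⁴)/(8·71.0³·23) = 18.626 N/mm
U = ½kδ² = 0.5 × 18.626 × 46.7² = 20310 N·mm = 20.31 J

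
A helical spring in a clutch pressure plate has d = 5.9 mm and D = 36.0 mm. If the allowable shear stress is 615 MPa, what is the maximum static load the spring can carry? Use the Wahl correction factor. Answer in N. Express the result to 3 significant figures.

1100 N

C = D/d = 36.0/5.9 = 6.1017
K_W = (4C−1)/(4C−4) + 0.615/C = 23.407/20.407 + 0.1008 = 1.2478
τ_max = K·8FD/(πd³) → F_max = τ_allow·πd³/(8DK)
F_max = 615·π·5.9³/(8·36.0·1.2478) = 3.9681e+05/359.37 = 1104.2 N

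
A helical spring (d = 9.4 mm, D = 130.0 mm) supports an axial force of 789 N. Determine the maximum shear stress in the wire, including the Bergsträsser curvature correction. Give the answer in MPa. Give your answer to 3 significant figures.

Spring index C = D/d = 130.0/9.4 = 13.8298
K_B = (4C+2)/(4C−3) = 57.319/52.319 = 1.0956
τ₀ = 8FD/(πd³) = 8·789·130.0/(π·9.4³) = 820560/2609.4 = 314.47 MPa
τ_max = K·τ₀ = 1.0956 × 314.47 = 344.52 MPa

345 MPa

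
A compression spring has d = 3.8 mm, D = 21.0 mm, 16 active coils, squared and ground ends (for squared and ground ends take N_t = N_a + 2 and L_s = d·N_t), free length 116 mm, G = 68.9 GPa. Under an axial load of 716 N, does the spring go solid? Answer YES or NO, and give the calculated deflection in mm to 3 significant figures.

k = Gd⁴/(8D³N_a) = (68.9×10³)(3.8⁴)/(8·21.0³·16) = 12.12 N/mm
N_t = 18; L_s = 3.8·18 = 68.4 mm; δ_solid = L₀ − L_s = 116 − 68.4 = 47.6 mm
δ = F/k = 716/12.12 = 59.078 mm
δ ≥ δ_solid → spring goes solid

YES, δ = 59.1 mm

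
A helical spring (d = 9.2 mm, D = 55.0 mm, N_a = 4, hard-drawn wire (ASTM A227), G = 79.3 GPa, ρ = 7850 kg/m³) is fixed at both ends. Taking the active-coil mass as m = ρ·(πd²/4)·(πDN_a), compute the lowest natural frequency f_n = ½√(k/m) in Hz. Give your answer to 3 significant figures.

k = Gd⁴/(8D³N_a) = (79.3×10³)(9.2⁴)/(8·55.0³·4) = 106.71 N/mm = 1.0671e+05 N/m
Wire length L = πDN_a = π·55.0·4 = 691.15 mm
m = ρ·(πd²/4)·L = 7850 × 66.476×10⁻⁶ m² × 0.69115 m = 0.36067 kg
f_n = ½√(k/m) = 0.5·√(1.0671e+05/0.36067) = 0.5·√(2.9585e+05) = 271.96 Hz

272 Hz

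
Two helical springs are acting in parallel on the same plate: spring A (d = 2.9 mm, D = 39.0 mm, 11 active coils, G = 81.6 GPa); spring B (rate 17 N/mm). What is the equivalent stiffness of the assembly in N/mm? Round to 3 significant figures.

18.1 N/mm

k_A = Gd⁴/(8D³N_a) = (81.6×10³)(2.9⁴)/(8·39.0³·11) = 1.1056 N/mm
Parallel: k_eq = 1.1056 + 17 = 18.106 N/mm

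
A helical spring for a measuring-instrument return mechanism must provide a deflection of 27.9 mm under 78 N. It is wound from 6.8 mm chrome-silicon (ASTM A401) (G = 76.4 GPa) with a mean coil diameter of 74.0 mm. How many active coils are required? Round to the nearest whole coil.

Required rate k = F/δ = 78/27.9 = 2.7957 N/mm
N_a = Gd⁴/(8D³k) = (76.4×10³ × 6.8⁴)/(8 × 74.0³ × 2.7957)
    = 1.63354e+08 / 9.06307e+06 = 18.02 → 18 coils

18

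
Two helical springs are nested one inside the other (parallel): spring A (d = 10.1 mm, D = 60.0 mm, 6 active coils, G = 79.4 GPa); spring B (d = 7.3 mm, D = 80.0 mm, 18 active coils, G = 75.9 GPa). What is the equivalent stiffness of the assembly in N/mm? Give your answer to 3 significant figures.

k_A = Gd⁴/(8D³N_a) = (79.4×10³)(10.1⁴)/(8·60.0³·6) = 79.691 N/mm
k_B = Gd⁴/(8D³N_a) = (75.9×10³)(7.3⁴)/(8·80.0³·18) = 2.9235 N/mm
Parallel: k_eq = 79.691 + 2.9235 = 82.615 N/mm

82.6 N/mm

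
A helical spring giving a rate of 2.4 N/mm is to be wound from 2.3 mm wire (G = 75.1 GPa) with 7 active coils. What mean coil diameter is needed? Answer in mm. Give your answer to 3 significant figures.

25.0 mm

D = (Gd⁴/(8N_a·k))^(1/3) = (75.1×10³·2.3⁴/(8·7·2.4))^(1/3)
  = (15636.9)^(1/3) = 25.0064 mm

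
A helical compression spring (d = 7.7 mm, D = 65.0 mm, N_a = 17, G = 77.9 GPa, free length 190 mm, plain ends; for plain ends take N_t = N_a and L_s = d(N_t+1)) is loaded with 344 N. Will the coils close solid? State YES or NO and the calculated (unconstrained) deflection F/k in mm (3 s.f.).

k = Gd⁴/(8D³N_a) = (77.9×10³)(7.7⁴)/(8·65.0³·17) = 7.332 N/mm
N_t = 17; L_s = 7.7·18 = 138.6 mm; δ_solid = L₀ − L_s = 190 − 138.6 = 51.4 mm
δ = F/k = 344/7.332 = 46.918 mm
δ < δ_solid → spring does not go solid

NO, δ = 46.9 mm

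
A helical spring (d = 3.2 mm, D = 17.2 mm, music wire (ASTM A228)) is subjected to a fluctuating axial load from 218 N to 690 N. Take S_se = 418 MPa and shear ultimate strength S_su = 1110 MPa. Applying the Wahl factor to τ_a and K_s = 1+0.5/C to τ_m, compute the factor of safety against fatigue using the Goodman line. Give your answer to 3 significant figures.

0.638

C = D/d = 17.2/3.2 = 5.3750; K_W = (4C−1)/(4C−4)+0.615/C = 1.2858; K_s = 1+0.5/C = 1.0930
F_a = (F_max−F_min)/2 = 236 N; F_m = (F_max+F_min)/2 = 454 N
τ_a = K_W·8F_aD/(πd³) = 1.2858 × 315.45 = 405.62 MPa
τ_m = K_s·8F_mD/(πd³) = 1.0930 × 606.84 = 663.29 MPa
Goodman: 1/n_f = τ_a/S_se + τ_m/S_su = 405.62/418 + 663.29/1110 = 0.97038 + 0.59756 = 1.5679
n_f = 1/1.5679 = 0.6378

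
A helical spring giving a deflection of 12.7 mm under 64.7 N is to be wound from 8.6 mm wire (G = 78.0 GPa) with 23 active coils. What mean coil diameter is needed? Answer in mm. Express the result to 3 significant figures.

Required rate k = F/δ = 64.7/12.7 = 5.0945 N/mm
D = (Gd⁴/(8N_a·k))^(1/3) = (78.0×10³·8.6⁴/(8·23·5.0945))^(1/3)
  = (455166)^(1/3) = 76.9231 mm

76.9 mm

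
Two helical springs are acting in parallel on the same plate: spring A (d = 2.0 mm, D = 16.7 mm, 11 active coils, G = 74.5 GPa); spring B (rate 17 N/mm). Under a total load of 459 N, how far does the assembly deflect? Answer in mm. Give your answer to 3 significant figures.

k_A = Gd⁴/(8D³N_a) = (74.5×10³)(2.0⁴)/(8·16.7³·11) = 2.9083 N/mm
Parallel: k_eq = 2.9083 + 17 = 19.908 N/mm
δ = F/k_eq = 459/19.908 = 23.056 mm

23.1 mm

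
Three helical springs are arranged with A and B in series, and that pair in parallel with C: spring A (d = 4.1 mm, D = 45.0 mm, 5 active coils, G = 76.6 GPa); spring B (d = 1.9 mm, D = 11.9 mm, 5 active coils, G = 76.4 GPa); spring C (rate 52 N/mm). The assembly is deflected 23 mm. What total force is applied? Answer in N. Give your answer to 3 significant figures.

1290 N

k_A = Gd⁴/(8D³N_a) = (76.6×10³)(4.1⁴)/(8·45.0³·5) = 5.9384 N/mm
k_B = Gd⁴/(8D³N_a) = (76.4×10³)(1.9⁴)/(8·11.9³·5) = 14.771 N/mm
Springs A,B series: k_AB = 1/(1/5.9384+1/14.771) = 4.2355 N/mm; parallel with C: k_eq = 4.2355+52 = 56.236 N/mm
F = k_eq·δ = 56.236·23 = 1293.4 N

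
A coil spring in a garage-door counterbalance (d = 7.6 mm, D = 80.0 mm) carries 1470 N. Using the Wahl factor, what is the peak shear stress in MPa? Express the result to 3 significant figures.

Spring index C = D/d = 80.0/7.6 = 10.5263
K_W = (4C−1)/(4C−4) + 0.615/C = 41.105/38.105 + 0.0584 = 1.1372
τ₀ = 8FD/(πd³) = 8·1470·80.0/(π·7.6³) = 940800/1379.1 = 682.19 MPa
τ_max = K·τ₀ = 1.1372 × 682.19 = 775.76 MPa

776 MPa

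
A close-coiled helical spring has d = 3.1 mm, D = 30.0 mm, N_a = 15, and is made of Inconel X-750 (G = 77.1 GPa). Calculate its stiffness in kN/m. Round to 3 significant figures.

2.20 kN/m

k = Gd⁴/(8D³N_a) = (77.1×10³ × 3.1⁴) / (8 × 30.0³ × 15)
  = 7.12035e+06 / 3.24e+06 = 2.1976 N/mm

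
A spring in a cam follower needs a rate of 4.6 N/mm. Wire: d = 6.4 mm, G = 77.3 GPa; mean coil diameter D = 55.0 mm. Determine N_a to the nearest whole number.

N_a = Gd⁴/(8D³k) = (77.3×10³ × 6.4⁴)/(8 × 55.0³ × 4.6)
    = 1.29688e+08 / 6.1226e+06 = 21.18 → 21 coils

21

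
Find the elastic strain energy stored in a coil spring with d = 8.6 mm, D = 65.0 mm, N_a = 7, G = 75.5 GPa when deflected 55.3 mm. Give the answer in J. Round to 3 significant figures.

k = Gd⁴/(8D³N_a) = (75.5×10³)(8.6⁴)/(8·65.0³·7) = 26.854 N/mm
U = ½kδ² = 0.5 × 26.854 × 55.3² = 41061 N·mm = 41.061 J

41.1 J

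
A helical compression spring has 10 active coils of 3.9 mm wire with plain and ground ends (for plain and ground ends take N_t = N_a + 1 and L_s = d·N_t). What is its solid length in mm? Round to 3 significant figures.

plain and ground ends: N_t = N_a + 1 = 10 + 1 = 11
L_s = d·N_t = 3.9 × 11 = 42.9 mm

42.9 mm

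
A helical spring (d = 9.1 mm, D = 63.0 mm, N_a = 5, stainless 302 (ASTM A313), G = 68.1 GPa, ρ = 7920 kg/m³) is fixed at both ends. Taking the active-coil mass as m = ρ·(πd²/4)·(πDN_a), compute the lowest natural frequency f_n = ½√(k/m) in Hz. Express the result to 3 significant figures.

151 Hz

k = Gd⁴/(8D³N_a) = (68.1×10³)(9.1⁴)/(8·63.0³·5) = 46.691 N/mm = 46691 N/m
Wire length L = πDN_a = π·63.0·5 = 989.6 mm
m = ρ·(πd²/4)·L = 7920 × 65.039×10⁻⁶ m² × 0.9896 m = 0.50975 kg
f_n = ½√(k/m) = 0.5·√(46691/0.50975) = 0.5·√(91595) = 151.32 Hz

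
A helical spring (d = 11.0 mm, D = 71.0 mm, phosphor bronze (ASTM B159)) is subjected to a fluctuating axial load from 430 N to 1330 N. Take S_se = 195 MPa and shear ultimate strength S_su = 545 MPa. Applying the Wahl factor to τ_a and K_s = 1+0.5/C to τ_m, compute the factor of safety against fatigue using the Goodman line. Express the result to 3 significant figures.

1.61

C = D/d = 71.0/11.0 = 6.4545; K_W = (4C−1)/(4C−4)+0.615/C = 1.2328; K_s = 1+0.5/C = 1.0775
F_a = (F_max−F_min)/2 = 450 N; F_m = (F_max+F_min)/2 = 880 N
τ_a = K_W·8F_aD/(πd³) = 1.2328 × 61.127 = 75.356 MPa
τ_m = K_s·8F_mD/(πd³) = 1.0775 × 119.54 = 128.8 MPa
Goodman: 1/n_f = τ_a/S_se + τ_m/S_su = 75.356/195 + 128.8/545 = 0.38644 + 0.23632 = 0.62277
n_f = 1/0.62277 = 1.606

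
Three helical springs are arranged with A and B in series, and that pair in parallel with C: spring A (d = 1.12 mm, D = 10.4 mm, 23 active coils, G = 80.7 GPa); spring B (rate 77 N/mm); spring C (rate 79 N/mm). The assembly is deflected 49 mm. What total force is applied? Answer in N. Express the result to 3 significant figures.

k_A = Gd⁴/(8D³N_a) = (80.7×10³)(1.12⁴)/(8·10.4³·23) = 0.61352 N/mm
Springs A,B series: k_AB = 1/(1/0.61352+1/77) = 0.60867 N/mm; parallel with C: k_eq = 0.60867+79 = 79.609 N/mm
F = k_eq·δ = 79.609·49 = 3900.8 N

3900 N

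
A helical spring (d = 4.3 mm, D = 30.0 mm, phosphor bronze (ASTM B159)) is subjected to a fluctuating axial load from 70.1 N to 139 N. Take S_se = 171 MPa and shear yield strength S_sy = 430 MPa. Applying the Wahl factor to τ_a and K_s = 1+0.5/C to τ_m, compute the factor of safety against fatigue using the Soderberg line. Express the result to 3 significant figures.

2.06

C = D/d = 30.0/4.3 = 6.9767; K_W = (4C−1)/(4C−4)+0.615/C = 1.2136; K_s = 1+0.5/C = 1.0717
F_a = (F_max−F_min)/2 = 34.45 N; F_m = (F_max+F_min)/2 = 104.55 N
τ_a = K_W·8F_aD/(πd³) = 1.2136 × 33.101 = 40.173 MPa
τ_m = K_s·8F_mD/(πd³) = 1.0717 × 100.46 = 107.66 MPa
Soderberg: 1/n_f = τ_a/S_se + τ_m/S_sy = 40.173/171 + 107.66/430 = 0.23493 + 0.25036 = 0.48529
n_f = 1/0.48529 = 2.061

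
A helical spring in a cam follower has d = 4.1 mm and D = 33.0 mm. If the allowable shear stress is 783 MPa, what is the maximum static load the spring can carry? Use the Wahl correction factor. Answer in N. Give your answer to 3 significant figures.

C = D/d = 33.0/4.1 = 8.0488
K_W = (4C−1)/(4C−4) + 0.615/C = 31.195/28.195 + 0.0764 = 1.1828
τ_max = K·8FD/(πd³) → F_max = τ_allow·πd³/(8DK)
F_max = 783·π·4.1³/(8·33.0·1.1828) = 1.6954e+05/312.26 = 542.93 N

543 N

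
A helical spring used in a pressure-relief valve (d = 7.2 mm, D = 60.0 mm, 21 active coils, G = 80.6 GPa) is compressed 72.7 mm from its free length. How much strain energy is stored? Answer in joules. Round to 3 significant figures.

15.8 J

k = Gd⁴/(8D³N_a) = (80.6×10³)(7.2⁴)/(8·60.0³·21) = 5.969 N/mm
U = ½kδ² = 0.5 × 5.969 × 72.7² = 15774 N·mm = 15.774 J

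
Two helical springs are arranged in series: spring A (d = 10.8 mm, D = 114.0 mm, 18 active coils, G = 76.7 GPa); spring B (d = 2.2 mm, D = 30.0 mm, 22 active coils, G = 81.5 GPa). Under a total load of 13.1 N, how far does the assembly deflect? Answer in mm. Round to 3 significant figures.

k_A = Gd⁴/(8D³N_a) = (76.7×10³)(10.8⁴)/(8·114.0³·18) = 4.8912 N/mm
k_B = Gd⁴/(8D³N_a) = (81.5×10³)(2.2⁴)/(8·30.0³·22) = 0.40176 N/mm
Series: 1/k_eq = 1/4.8912 + 1/0.40176 = 2.6935; k_eq = 0.37127 N/mm
δ = F/k_eq = 13.1/0.37127 = 35.284 mm

35.3 mm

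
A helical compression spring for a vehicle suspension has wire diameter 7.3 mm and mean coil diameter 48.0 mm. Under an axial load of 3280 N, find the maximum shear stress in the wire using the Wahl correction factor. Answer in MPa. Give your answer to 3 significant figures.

Spring index C = D/d = 48.0/7.3 = 6.5753
K_W = (4C−1)/(4C−4) + 0.615/C = 25.301/22.301 + 0.0935 = 1.2281
τ₀ = 8FD/(πd³) = 8·3280·48.0/(π·7.3³) = 1.25952e+06/1222.1 = 1030.6 MPa
τ_max = K·τ₀ = 1.2281 × 1030.6 = 1265.6 MPa

1270 MPa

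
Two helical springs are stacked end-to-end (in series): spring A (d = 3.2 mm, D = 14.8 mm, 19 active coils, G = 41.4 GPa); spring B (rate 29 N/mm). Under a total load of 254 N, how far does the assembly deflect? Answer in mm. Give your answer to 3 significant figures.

k_A = Gd⁴/(8D³N_a) = (41.4×10³)(3.2⁴)/(8·14.8³·19) = 8.8099 N/mm
Series: 1/k_eq = 1/8.8099 + 1/29 = 0.14799; k_eq = 6.7572 N/mm
δ = F/k_eq = 254/6.7572 = 37.59 mm

37.6 mm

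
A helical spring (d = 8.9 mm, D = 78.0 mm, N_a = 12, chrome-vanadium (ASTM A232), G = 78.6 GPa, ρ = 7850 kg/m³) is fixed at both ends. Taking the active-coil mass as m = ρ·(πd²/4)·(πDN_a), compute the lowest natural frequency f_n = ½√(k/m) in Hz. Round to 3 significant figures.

43.4 Hz

k = Gd⁴/(8D³N_a) = (78.6×10³)(8.9⁴)/(8·78.0³·12) = 10.825 N/mm = 10825 N/m
Wire length L = πDN_a = π·78.0·12 = 2940.5 mm
m = ρ·(πd²/4)·L = 7850 × 62.211×10⁻⁶ m² × 2.9405 m = 1.436 kg
f_n = ½√(k/m) = 0.5·√(10825/1.436) = 0.5·√(7538.1) = 43.411 Hz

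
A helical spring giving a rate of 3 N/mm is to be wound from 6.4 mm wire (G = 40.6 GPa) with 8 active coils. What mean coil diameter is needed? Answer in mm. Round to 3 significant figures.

70.8 mm

D = (Gd⁴/(8N_a·k))^(1/3) = (40.6×10³·6.4⁴/(8·8·3))^(1/3)
  = (354768)^(1/3) = 70.7916 mm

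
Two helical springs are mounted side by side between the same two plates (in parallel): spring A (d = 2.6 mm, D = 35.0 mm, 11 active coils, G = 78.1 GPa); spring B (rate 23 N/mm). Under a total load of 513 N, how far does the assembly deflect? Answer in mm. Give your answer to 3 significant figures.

21.4 mm

k_A = Gd⁴/(8D³N_a) = (78.1×10³)(2.6⁴)/(8·35.0³·11) = 0.94593 N/mm
Parallel: k_eq = 0.94593 + 23 = 23.946 N/mm
δ = F/k_eq = 513/23.946 = 21.423 mm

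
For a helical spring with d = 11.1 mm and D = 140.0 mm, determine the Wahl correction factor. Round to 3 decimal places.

1.113

C = D/d = 140.0/11.1 = 12.6126
K_W = (4C−1)/(4C−4) + 0.615/C = 49.450/46.450 + 0.0488 = 1.1133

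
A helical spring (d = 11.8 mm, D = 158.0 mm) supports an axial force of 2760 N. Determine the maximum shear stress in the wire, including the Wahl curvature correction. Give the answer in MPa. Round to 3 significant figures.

Spring index C = D/d = 158.0/11.8 = 13.3898
K_W = (4C−1)/(4C−4) + 0.615/C = 52.559/49.559 + 0.0459 = 1.1065
τ₀ = 8FD/(πd³) = 8·2760·158.0/(π·11.8³) = 3.48864e+06/5161.7 = 675.87 MPa
τ_max = K·τ₀ = 1.1065 × 675.87 = 747.82 MPa

748 MPa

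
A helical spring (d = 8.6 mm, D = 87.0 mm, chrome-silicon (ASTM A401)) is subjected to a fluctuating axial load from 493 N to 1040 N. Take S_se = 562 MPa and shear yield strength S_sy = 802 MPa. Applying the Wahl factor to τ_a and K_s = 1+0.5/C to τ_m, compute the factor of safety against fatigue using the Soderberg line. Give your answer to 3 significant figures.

C = D/d = 87.0/8.6 = 10.1163; K_W = (4C−1)/(4C−4)+0.615/C = 1.1431; K_s = 1+0.5/C = 1.0494
F_a = (F_max−F_min)/2 = 273.5 N; F_m = (F_max+F_min)/2 = 766.5 N
τ_a = K_W·8F_aD/(πd³) = 1.1431 × 95.262 = 108.89 MPa
τ_m = K_s·8F_mD/(πd³) = 1.0494 × 266.98 = 280.17 MPa
Soderberg: 1/n_f = τ_a/S_se + τ_m/S_sy = 108.89/562 + 280.17/802 = 0.19376 + 0.34934 = 0.5431
n_f = 1/0.5431 = 1.841

1.84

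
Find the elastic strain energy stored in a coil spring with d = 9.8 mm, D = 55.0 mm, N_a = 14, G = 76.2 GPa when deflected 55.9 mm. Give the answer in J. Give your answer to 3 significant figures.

58.9 J

k = Gd⁴/(8D³N_a) = (76.2×10³)(9.8⁴)/(8·55.0³·14) = 37.718 N/mm
U = ½kδ² = 0.5 × 37.718 × 55.9² = 58931 N·mm = 58.931 J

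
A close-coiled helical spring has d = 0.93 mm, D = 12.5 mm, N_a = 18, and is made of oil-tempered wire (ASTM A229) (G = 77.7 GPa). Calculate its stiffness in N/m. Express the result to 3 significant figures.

207 N/m

k = Gd⁴/(8D³N_a) = (77.7×10³ × 0.93⁴) / (8 × 12.5³ × 18)
  = 58123.6 / 281250 = 0.20666 N/mm = 206.66 N/m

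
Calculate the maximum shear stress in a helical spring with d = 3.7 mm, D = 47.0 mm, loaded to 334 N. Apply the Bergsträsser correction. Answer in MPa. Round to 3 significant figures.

Spring index C = D/d = 47.0/3.7 = 12.7027
K_B = (4C+2)/(4C−3) = 52.811/47.811 = 1.1046
τ₀ = 8FD/(πd³) = 8·334·47.0/(π·3.7³) = 125584/159.13 = 789.19 MPa
τ_max = K·τ₀ = 1.1046 × 789.19 = 871.72 MPa

872 MPa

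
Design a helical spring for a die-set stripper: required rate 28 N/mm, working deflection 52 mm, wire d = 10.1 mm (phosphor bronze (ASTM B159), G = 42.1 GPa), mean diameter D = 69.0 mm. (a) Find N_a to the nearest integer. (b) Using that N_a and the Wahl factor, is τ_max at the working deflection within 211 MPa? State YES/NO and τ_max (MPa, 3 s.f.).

(a) 6 coils; (b) NO, τ_max = 300 MPa

N_a = Gd⁴/(8D³k) = (42.1×10³)(10.1⁴)/(8·69.0³·28) = 5.953 → N_a = 6
Actual rate k = Gd⁴/(8D³·6) = 27.783 N/mm
Working load F = kδ = 27.783·52 = 1444.7 N
C = 69.0/10.1 = 6.8317; K_W = (4C−1)/(4C−4)+0.615/C = 1.2186
τ_max = K_W·8FD/(πd³) = 1.2186·246.38 = 300.25 MPa
τ_max > 211 MPa → exceeds allowable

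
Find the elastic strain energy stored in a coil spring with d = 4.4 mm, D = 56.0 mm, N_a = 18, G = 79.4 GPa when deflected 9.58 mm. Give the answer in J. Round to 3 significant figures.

k = Gd⁴/(8D³N_a) = (79.4×10³)(4.4⁴)/(8·56.0³·18) = 1.1768 N/mm
U = ½kδ² = 0.5 × 1.1768 × 9.58² = 54.001 N·mm = 0.054001 J

0.0540 J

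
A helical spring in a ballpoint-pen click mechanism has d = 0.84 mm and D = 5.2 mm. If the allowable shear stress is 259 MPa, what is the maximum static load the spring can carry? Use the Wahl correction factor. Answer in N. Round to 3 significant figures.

C = D/d = 5.2/0.84 = 6.1905
K_W = (4C−1)/(4C−4) + 0.615/C = 23.762/20.762 + 0.0993 = 1.2438
τ_max = K·8FD/(πd³) → F_max = τ_allow·πd³/(8DK)
F_max = 259·π·0.84³/(8·5.2·1.2438) = 482.27/51.744 = 9.3203 N

9.32 N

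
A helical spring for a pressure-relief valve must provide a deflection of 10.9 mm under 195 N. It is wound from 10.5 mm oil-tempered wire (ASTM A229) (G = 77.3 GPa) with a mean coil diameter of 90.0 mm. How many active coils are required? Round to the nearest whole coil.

Required rate k = F/δ = 195/10.9 = 17.89 N/mm
N_a = Gd⁴/(8D³k) = (77.3×10³ × 10.5⁴)/(8 × 90.0³ × 17.89)
    = 9.39586e+08 / 1.04334e+08 = 9.006 → 9 coils

9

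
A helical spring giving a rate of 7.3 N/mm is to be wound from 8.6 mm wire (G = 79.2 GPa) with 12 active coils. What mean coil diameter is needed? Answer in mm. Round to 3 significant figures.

D = (Gd⁴/(8N_a·k))^(1/3) = (79.2×10³·8.6⁴/(8·12·7.3))^(1/3)
  = (618194)^(1/3) = 85.1873 mm

85.2 mm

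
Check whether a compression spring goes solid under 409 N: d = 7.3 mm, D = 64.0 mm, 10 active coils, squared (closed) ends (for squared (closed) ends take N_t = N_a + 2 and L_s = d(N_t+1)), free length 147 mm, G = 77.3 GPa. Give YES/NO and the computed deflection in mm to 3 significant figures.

k = Gd⁴/(8D³N_a) = (77.3×10³)(7.3⁴)/(8·64.0³·10) = 10.467 N/mm
N_t = 12; L_s = 7.3·13 = 94.9 mm; δ_solid = L₀ − L_s = 147 − 94.9 = 52.1 mm
δ = F/k = 409/10.467 = 39.073 mm
δ < δ_solid → spring does not go solid

NO, δ = 39.1 mm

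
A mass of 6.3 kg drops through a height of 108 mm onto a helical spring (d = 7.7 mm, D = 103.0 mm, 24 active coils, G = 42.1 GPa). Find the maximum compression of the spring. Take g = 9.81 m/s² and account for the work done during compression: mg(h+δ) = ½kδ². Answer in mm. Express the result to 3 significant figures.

k = Gd⁴/(8D³N_a) = (42.1×10³)(7.7⁴)/(8·103.0³·24) = 0.70539 N/mm
W = mg = 6.3 × 9.81 = 61.803 N
½kδ² − Wδ − Wh = 0 → δ = (W + √(W² + 2kWh))/k
δ = (61.803 + √(3819.6 + 9416.63))/0.70539 = (61.803 + 115.05)/0.70539 = 250.71 mm

251 mm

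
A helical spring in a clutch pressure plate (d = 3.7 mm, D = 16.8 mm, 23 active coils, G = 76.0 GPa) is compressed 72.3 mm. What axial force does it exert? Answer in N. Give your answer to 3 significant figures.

1180 N

k = Gd⁴/(8D³N_a) = (76.0×10³)(3.7⁴)/(8·16.8³·23) = 16.326 N/mm
F = k·δ = 16.326 × 72.3 = 1180.4 N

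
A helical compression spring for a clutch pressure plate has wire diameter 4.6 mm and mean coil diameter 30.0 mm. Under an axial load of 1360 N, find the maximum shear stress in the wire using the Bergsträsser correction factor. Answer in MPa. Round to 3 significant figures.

1300 MPa

Spring index C = D/d = 30.0/4.6 = 6.5217
K_B = (4C+2)/(4C−3) = 28.087/23.087 = 1.2166
τ₀ = 8FD/(πd³) = 8·1360·30.0/(π·4.6³) = 326400/305.79 = 1067.4 MPa
τ_max = K·τ₀ = 1.2166 × 1067.4 = 1298.6 MPa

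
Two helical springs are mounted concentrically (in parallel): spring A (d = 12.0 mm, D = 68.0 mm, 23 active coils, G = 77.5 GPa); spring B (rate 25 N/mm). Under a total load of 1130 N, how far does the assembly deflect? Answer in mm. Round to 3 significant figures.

21.4 mm

k_A = Gd⁴/(8D³N_a) = (77.5×10³)(12.0⁴)/(8·68.0³·23) = 27.777 N/mm
Parallel: k_eq = 27.777 + 25 = 52.777 N/mm
δ = F/k_eq = 1130/52.777 = 21.411 mm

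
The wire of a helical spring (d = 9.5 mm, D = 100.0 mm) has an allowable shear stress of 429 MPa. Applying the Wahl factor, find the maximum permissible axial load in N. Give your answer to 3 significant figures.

C = D/d = 100.0/9.5 = 10.5263
K_W = (4C−1)/(4C−4) + 0.615/C = 41.105/38.105 + 0.0584 = 1.1372
τ_max = K·8FD/(πd³) → F_max = τ_allow·πd³/(8DK)
F_max = 429·π·9.5³/(8·100.0·1.1372) = 1.1555e+06/909.72 = 1270.2 N

1270 N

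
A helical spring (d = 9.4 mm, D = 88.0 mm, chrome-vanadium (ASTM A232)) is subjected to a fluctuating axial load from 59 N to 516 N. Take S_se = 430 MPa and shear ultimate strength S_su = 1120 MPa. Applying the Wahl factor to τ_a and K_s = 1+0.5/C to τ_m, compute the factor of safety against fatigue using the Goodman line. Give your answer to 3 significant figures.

C = D/d = 88.0/9.4 = 9.3617; K_W = (4C−1)/(4C−4)+0.615/C = 1.1554; K_s = 1+0.5/C = 1.0534
F_a = (F_max−F_min)/2 = 228.5 N; F_m = (F_max+F_min)/2 = 287.5 N
τ_a = K_W·8F_aD/(πd³) = 1.1554 × 61.649 = 71.228 MPa
τ_m = K_s·8F_mD/(πd³) = 1.0534 × 77.567 = 81.71 MPa
Goodman: 1/n_f = τ_a/S_se + τ_m/S_su = 71.228/430 + 81.71/1120 = 0.16565 + 0.07296 = 0.2386
n_f = 1/0.2386 = 4.191

4.19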